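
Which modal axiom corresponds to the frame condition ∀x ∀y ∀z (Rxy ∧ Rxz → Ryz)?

◇r → □◇r

This is the Euclidean property; the standard corresponding axiom is 5: ◇r → □◇r.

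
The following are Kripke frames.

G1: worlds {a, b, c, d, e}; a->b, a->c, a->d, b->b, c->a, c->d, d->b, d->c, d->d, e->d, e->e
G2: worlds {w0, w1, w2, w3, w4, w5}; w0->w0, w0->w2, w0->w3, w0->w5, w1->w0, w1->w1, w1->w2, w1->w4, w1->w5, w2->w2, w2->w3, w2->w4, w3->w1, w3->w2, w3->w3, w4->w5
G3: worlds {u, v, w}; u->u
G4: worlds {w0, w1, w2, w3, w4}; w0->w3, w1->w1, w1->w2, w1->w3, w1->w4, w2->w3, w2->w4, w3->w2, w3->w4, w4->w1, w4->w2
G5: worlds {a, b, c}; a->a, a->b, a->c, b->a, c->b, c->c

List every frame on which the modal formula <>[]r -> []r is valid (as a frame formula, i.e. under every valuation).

The schema corresponds to the Euclidean property: forall x forall y forall z (Rxy & Rxz -> Ryz).
G1: fails — Rab and Rac but not Rbc.
G2: fails — Rw0w5 and Rw0w5 but not Rw5w5.
G3: holds.
G4: fails — Rw0w3 and Rw0w3 but not Rw3w3.
G5: fails — Rab and Rab but not Rbb.
Valid on: G3.

G3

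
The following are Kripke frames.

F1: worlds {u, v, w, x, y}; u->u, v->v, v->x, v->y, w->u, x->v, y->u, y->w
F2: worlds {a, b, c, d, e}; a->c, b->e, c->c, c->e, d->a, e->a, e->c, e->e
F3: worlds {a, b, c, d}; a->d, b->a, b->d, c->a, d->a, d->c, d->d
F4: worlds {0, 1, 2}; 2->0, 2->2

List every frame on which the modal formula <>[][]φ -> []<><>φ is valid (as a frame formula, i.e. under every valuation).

This is the axiom for a generalized confluence (Geach) condition; its first-order frame correspondent is forall x forall y forall z ((xRy & xRz) -> exists w (y R^2 w & z R^2 w)).
F1: fails — vRx, vRy but no t with xR²t and yR²t.
F2: holds.
F3: holds.
F4: fails — 2R0, 2R0 but no w with 0R²w and 0R²w.
Valid on: F2, F3.

F2, F3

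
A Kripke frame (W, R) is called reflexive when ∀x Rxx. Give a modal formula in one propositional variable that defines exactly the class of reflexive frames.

□q → q

This is reflexivity; the standard corresponding axiom is T: □q → q.
Suppose □q→q is valid. At any x set V(q)={w : Rxw}. Then □q holds at x, so q holds at x, i.e. Rxx.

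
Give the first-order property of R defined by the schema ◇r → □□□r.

This is a Sahlqvist (Geach-type) schema ◇^1□^0r → □^3◇^0r.
Minimal-valuation argument: fix x; take any y with xR^1y and any z with xR^3z. Set V(r) to the set of worlds R-reachable from y in exactly 0 steps. Then □^0r holds at y, so the antecedent holds at x; validity forces ◇^0r at z, giving a w with zR^0w and yR^0w.
First-order correspondent: ∀x ∀y ∀z ((xRy ∧ xR³z) → ∃w (y = w ∧ z = w)).

∀x ∀y ∀z ((xRy ∧ xR³z) → ∃w (y = w ∧ z = w))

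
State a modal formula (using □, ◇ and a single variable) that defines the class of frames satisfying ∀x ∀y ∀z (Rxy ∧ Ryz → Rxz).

□s → □□s

A defining formula is □s → □□s (the 4 axiom).
Suppose □s→□□s is valid. Take Rxy, Ryz and set V(s)={w : Rxw}. Then □s at x, so □□s at x, so □s at y, so s at z, i.e. Rxz.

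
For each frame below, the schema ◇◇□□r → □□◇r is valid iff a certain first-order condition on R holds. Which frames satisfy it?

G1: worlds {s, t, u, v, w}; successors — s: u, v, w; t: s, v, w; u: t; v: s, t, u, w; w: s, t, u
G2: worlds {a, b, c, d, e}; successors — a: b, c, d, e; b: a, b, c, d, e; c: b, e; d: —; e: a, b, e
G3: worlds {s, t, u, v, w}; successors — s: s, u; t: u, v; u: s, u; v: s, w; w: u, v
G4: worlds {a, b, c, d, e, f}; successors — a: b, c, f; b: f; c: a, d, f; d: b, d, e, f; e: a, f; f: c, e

This is the axiom for a generalized confluence (Geach) condition; its first-order frame correspondent is ∀x ∀y ∀z ((xR²y ∧ xR²z) → ∃w (yR²w ∧ zRw)).
G1: fails — sR²u, sR²u but no w* with uR²w* and uRw*.
G2: fails — aR²a, aR²d but no w with aR²w and dRw.
G3: ✓.
G4: fails — aR²f, aR²f but no w with fR²w and fRw.
Valid on: G3.

G3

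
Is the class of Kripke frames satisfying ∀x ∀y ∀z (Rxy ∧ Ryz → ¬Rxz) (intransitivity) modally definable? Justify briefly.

If a class were modally definable it would be closed under surjective bounded morphisms (Goldblatt–Thomason).
The 3-cycle (worlds a,b,c with a→b→c→a) is intransitive. Mapping every world to a single reflexive point • is a surjective bounded morphism; the reflexive point is not intransitive (R••∧R•• but R••).
Hence intransitivity is not modally definable.

No — not modally definable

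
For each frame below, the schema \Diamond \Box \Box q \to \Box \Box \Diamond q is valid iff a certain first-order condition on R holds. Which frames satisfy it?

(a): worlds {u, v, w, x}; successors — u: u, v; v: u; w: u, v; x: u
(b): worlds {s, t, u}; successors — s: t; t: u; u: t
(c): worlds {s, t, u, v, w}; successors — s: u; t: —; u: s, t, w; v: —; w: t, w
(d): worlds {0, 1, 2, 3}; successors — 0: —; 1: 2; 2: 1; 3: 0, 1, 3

Frame correspondent (Sahlqvist): \forall x \forall y \forall z ((xRy \wedge x R^2 z) \to \exists w (y R^2 w \wedge zRw)) — i.e. a generalized confluence (Geach) condition.
(a): holds.
(b): holds.
(c): fails — sRu, sR²t but no w* with uR²w* and tRw*.
(d): fails — 3R0, 3R²0 but no w with 0R²w and 0Rw.

(a), (b)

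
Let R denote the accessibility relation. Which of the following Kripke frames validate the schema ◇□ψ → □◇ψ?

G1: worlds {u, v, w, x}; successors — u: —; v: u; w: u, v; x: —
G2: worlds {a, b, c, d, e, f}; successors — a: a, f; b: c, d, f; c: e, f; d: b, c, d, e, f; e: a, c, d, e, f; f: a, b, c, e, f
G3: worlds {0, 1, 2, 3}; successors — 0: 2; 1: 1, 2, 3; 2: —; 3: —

The schema corresponds to convergence: ∀x ∀y ∀z (Rxy ∧ Rxz → ∃w (Ryw ∧ Rzw)).
G1: fails — Rvu and Rvu but u and u have no common successor.
G2: condition met.
G3: fails — R02 and R02 but 2 and 2 have no common successor.

G2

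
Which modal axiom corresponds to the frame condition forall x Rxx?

□q → q

The condition is reflexivity. The T schema □q → q defines it.
Suppose □q→q is valid. At any x set V(q)={w : Rxw}. Then □q holds at x, so q holds at x, i.e. Rxx.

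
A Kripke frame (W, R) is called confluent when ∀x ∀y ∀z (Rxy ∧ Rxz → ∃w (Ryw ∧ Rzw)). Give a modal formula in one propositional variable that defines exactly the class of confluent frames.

A defining formula is ◇□r → □◇r (the .2 axiom).
Suppose ◇□r→□◇r is valid. Take Rxy, Rxz and set V(r)={w : Ryw}. Then □r at y so ◇□r at x, so □◇r at x, so ◇r at z, giving w with Rzw and Ryw.

◇□r → □◇r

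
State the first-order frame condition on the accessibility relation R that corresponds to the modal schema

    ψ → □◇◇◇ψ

∀x ∀z (xRz → ∃w (x = w ∧ zR³w))

This is a Sahlqvist (Geach-type) schema ◇^0□^0ψ → □^1◇^3ψ.
Minimal-valuation argument: fix x; take any y with xR^0y and any z with xR^1z. Set V(ψ) to the set of worlds R-reachable from y in exactly 0 steps. Then □^0ψ holds at y, so the antecedent holds at x; validity forces ◇^3ψ at z, giving a w with zR^3w and yR^0w.
First-order correspondent: ∀x ∀z (xRz → ∃w (x = w ∧ zR³w)).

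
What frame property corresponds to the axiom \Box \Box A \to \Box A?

Suppose □□A→□A is valid. Take Rxy and set V(A)={w : xR²w}. Then □□A at x, so □A at x, so A at y, i.e. ∃z(Rxz∧Rzy).

density: \forall x \forall y (Rxy \to \exists z (Rxz \wedge Rzy))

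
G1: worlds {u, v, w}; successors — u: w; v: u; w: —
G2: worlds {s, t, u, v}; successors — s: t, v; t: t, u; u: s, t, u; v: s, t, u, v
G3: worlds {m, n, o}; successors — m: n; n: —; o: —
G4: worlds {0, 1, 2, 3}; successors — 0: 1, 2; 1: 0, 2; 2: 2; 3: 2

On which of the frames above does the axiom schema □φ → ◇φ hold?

This is the axiom for seriality; its first-order frame correspondent is ∀x ∃y Rxy.
G1: fails — world w has no successor.
G2: satisfies the condition.
G3: fails — world n has no successor.
G4: satisfies the condition.

G2, G4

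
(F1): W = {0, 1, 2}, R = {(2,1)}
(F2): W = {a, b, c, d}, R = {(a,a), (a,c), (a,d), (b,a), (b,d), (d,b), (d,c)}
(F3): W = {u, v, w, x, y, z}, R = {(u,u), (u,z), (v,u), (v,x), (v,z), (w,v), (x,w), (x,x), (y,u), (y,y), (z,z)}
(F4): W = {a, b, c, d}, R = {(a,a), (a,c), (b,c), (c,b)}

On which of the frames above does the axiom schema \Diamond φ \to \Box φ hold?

Frame correspondent (Sahlqvist): \forall x \forall y \forall z (Rxy \wedge Rxz \to y = z) — i.e. partial functionality.
(F1): ✓.
(F2): fails — a sees both a and c.
(F3): fails — u sees both u and z.
(F4): fails — a sees both a and c.

(F1)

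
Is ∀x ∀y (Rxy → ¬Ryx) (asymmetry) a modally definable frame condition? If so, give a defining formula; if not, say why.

If a class were modally definable it would be closed under surjective bounded morphisms (Goldblatt–Thomason).
The 4-cycle (worlds a,b,c,d with a→b→c→d→a) is asymmetric. Mapping every world to a single reflexive point • is a surjective bounded morphism, and the reflexive point is not asymmetric (R•• but asymmetry requires ¬R••).
So the class is not modally definable.

Not definable by any modal formula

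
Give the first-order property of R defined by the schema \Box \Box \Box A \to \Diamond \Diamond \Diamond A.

This is a Sahlqvist (Geach-type) schema ◇^0□^3A → □^0◇^3A.
Minimal-valuation argument: fix x; take any y with xR^0y and any z with xR^0z. Set V(A) to the set of worlds R-reachable from y in exactly 3 steps. Then □^3A holds at y, so the antecedent holds at x; validity forces ◇^3A at z, giving a w with zR^3w and yR^3w.
First-order correspondent: \forall x \exists w (x R^3 w \wedge x R^3 w).

\forall x \exists w (x R^3 w \wedge x R^3 w)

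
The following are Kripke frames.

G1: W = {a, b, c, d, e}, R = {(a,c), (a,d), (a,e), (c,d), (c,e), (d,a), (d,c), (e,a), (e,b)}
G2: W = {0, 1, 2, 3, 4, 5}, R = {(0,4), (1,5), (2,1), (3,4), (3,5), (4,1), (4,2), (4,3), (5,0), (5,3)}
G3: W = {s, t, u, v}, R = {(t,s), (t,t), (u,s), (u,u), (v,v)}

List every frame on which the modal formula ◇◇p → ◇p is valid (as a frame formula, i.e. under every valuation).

G3

Frame correspondent (Sahlqvist): ∀x ∀y (xR²y → ∃w (y = w ∧ xRw)) — i.e. a generalized confluence (Geach) condition.
G1: fails — aR²a but no w with a=w and aRw.
G2: fails — 0R²1 but no w with 1=w and 0Rw.
G3: ✓.
Valid on: G3.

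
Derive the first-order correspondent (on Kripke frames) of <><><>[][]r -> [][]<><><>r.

forall x forall y forall z ((x R^3 y & x R^2 z) -> exists w (y R^2 w & z R^3 w))

This is a Sahlqvist (Geach-type) schema ◇^3□^2r → □^2◇^3r.
Minimal-valuation argument: fix x; take any y with xR^3y and any z with xR^2z. Set V(r) to the set of worlds R-reachable from y in exactly 2 steps. Then □^2r holds at y, so the antecedent holds at x; validity forces ◇^3r at z, giving a w with zR^3w and yR^2w.
First-order correspondent: forall x forall y forall z ((x R^3 y & x R^2 z) -> exists w (y R^2 w & z R^3 w)).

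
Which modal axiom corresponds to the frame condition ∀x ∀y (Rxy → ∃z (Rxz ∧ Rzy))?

□□p → □p

The condition is density. The C4 schema □□p → □p defines it.
Suppose □□p→□p is valid. Take Rxy and set V(p)={w : xR²w}. Then □□p at x, so □p at x, so p at y, i.e. ∃z(Rxz∧Rzy).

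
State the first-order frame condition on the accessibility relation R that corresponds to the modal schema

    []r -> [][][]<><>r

forall x forall z (x R^3 z -> exists w (xRw & z R^2 w))

This is a Sahlqvist (Geach-type) schema ◇^0□^1r → □^3◇^2r.
Minimal-valuation argument: fix x; take any y with xR^0y and any z with xR^3z. Set V(r) to the set of worlds R-reachable from y in exactly 1 step. Then □^1r holds at y, so the antecedent holds at x; validity forces ◇^2r at z, giving a w with zR^2w and yR^1w.
First-order correspondent: forall x forall z (x R^3 z -> exists w (xRw & z R^2 w)).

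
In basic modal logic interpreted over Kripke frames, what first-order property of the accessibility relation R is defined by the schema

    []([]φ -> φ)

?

Suppose □(□φ→φ) is valid. Take Rxy and set V(φ)={w : Ryw}. Then at y, □φ holds; since □(□φ→φ) at x, □φ→φ at y, so φ at y, i.e. Ryy.
Conversely, any frame satisfying forall x forall y (Rxy -> Ryy) validates the schema.
Frame condition: forall x forall y (Rxy -> Ryy).

shift-reflexivity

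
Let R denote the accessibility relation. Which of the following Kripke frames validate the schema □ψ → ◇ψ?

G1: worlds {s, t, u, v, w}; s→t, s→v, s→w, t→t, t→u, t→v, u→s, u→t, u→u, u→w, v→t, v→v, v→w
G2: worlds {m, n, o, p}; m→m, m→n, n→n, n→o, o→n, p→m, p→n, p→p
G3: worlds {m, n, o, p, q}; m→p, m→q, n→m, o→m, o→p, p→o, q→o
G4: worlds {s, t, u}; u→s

The schema corresponds to seriality: ∀x ∃y Rxy.
G1: fails — world w has no successor.
G2: ✓.
G3: ✓.
G4: fails — world s has no successor.
Valid on: G2, G3.

G2, G3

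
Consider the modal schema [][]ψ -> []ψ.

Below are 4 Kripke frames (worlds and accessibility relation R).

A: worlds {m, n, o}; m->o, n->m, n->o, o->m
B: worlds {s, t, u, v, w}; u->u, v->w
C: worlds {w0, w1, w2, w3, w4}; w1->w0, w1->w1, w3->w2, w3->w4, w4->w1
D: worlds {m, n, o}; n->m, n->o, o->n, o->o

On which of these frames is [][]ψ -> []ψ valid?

none

This is the axiom for density; its first-order frame correspondent is forall x forall y (Rxy -> exists z (Rxz & Rzy)).
A: fails — Rmo but no z with Rmz and Rzo.
B: fails — Rvw but no z with Rvz and Rzw.
C: fails — Rw3w2 but no z with Rw3z and Rzw2.
D: fails — Rnm but no z with Rnz and Rzm.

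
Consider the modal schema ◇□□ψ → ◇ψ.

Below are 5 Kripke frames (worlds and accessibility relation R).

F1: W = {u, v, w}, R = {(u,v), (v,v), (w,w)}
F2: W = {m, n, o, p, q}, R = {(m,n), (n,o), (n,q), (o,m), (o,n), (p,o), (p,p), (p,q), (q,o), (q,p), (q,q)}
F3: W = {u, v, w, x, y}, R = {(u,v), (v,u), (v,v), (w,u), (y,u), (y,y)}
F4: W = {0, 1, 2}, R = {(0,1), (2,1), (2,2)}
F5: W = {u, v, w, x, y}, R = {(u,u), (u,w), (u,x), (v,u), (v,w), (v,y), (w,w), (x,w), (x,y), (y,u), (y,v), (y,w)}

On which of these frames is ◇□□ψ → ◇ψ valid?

Frame correspondent (Sahlqvist): ∀x ∀y (xRy → ∃w (yR²w ∧ xRw)) — i.e. a generalized confluence (Geach) condition.
F1: ✓.
F2: fails — oRm but no w with mR²w and oRw.
F3: ✓.
F4: fails — 0R1 but no w with 1R²w and 0Rw.
F5: ✓.

F1, F3, F5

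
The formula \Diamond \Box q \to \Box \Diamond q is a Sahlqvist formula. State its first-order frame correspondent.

convergence

This is the .2 axiom.
Its frame correspondent is convergence — \forall x \forall y \forall z (Rxy \wedge Rxz \to \exists w (Ryw \wedge Rzw)).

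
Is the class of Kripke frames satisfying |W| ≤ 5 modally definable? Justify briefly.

Not definable by any modal formula

Modal frame validity is preserved under disjoint unions.
Any modal formula valid on each of 6 disjoint one-world frames is valid on their disjoint union (validity is preserved under disjoint unions). Each one-world frame has |W|=1≤5, but the union has |W|=6.
So no modal formula (or set of formulas) defines exactly the |W|≤5 frames.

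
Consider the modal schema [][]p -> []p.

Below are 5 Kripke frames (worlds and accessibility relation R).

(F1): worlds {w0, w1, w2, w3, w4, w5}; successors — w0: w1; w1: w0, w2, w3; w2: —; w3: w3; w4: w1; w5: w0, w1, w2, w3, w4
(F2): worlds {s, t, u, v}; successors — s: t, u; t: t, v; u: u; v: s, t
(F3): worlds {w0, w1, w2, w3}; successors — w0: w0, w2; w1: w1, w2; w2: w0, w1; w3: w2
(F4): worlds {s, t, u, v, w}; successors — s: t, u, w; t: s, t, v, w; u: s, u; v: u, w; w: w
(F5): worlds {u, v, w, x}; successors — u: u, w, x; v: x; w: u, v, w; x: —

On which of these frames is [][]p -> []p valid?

The schema corresponds to density: forall x forall y (Rxy -> exists z (Rxz & Rzy)).
(F1): fails — Rw1w2 but no z with Rw1z and Rzw2.
(F2): fails — Rvs but no z with Rvz and Rzs.
(F3): fails — Rw3w2 but no z with Rw3z and Rzw2.
(F4): holds.
(F5): fails — Rvx but no z with Rvz and Rzx.
Valid on: (F4).

(F4)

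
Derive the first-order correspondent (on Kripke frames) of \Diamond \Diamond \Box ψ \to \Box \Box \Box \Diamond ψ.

\forall x \forall y \forall z ((x R^2 y \wedge x R^3 z) \to \exists w (yRw \wedge zRw))

This is a Sahlqvist (Geach-type) schema ◇^2□^1ψ → □^3◇^1ψ.
Minimal-valuation argument: fix x; take any y with xR^2y and any z with xR^3z. Set V(ψ) to the set of worlds R-reachable from y in exactly 1 step. Then □^1ψ holds at y, so the antecedent holds at x; validity forces ◇^1ψ at z, giving a w with zR^1w and yR^1w.
First-order correspondent: \forall x \forall y \forall z ((x R^2 y \wedge x R^3 z) \to \exists w (yRw \wedge zRw)).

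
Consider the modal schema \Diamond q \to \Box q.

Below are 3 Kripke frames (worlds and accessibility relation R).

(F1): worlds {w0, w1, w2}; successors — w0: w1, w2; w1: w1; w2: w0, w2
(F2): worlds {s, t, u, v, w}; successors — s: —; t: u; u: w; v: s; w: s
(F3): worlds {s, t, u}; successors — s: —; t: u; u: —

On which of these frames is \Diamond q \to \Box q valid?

(F2), (F3)

Frame correspondent (Sahlqvist): \forall x \forall y \forall z (Rxy \wedge Rxz \to y = z) — i.e. partial functionality.
(F1): fails — w0 sees both w1 and w2.
(F2): holds.
(F3): holds.
Valid on: (F2), (F3).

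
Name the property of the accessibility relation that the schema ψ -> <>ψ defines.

reflexivity

Replacing ψ by ¬ψ and contraposing gives the equivalent schema □ψ → ψ.
Suppose □ψ→ψ is valid. At any x set V(ψ)={w : Rxw}. Then □ψ holds at x, so ψ holds at x, i.e. Rxx.
Conversely, on a frame with reflexivity the schema holds at every world under every valuation.
Frame condition: forall x Rxx.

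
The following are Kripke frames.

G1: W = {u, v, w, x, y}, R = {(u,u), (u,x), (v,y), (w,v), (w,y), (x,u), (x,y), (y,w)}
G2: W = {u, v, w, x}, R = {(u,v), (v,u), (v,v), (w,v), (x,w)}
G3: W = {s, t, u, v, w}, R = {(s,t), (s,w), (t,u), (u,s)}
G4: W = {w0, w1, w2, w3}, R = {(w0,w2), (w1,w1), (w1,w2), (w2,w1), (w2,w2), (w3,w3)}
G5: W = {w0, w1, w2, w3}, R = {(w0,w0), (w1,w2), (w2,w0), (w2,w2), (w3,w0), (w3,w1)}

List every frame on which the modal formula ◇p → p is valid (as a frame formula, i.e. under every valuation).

Frame correspondent (Sahlqvist): ∀x ∀y (xRy → ∃w (y = w ∧ x = w)) — i.e. a generalized confluence (Geach) condition.
G1: fails — uRx but x ≠ u.
G2: fails — uRv but v ≠ u.
G3: fails — sRt but t ≠ s.
G4: fails — w0Rw2 but w2 ≠ w0.
G5: fails — w1Rw2 but w2 ≠ w1.
Valid on no frame.

none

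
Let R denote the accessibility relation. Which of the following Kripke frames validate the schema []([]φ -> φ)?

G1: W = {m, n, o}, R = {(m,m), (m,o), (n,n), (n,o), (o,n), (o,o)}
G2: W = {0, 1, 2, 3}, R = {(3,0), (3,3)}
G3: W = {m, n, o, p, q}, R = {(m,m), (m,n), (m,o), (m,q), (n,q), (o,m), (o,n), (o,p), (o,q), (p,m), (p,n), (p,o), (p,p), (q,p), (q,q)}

G1

The schema corresponds to shift-reflexivity: forall x forall y (Rxy -> Ryy).
G1: condition met.
G2: fails — R30 but not R00.
G3: fails — Ron but not Rnn.
Valid on: G1.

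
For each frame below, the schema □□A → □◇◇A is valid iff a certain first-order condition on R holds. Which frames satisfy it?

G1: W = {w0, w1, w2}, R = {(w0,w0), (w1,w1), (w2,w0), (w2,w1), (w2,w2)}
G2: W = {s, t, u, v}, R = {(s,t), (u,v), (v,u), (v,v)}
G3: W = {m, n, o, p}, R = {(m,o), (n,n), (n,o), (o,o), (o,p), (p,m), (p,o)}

The schema corresponds to a generalized confluence (Geach) condition: ∀x ∀z (xRz → ∃w (xR²w ∧ zR²w)).
G1: condition met.
G2: fails — sRt but no w with sR²w and tR²w.
G3: condition met.

G1, G3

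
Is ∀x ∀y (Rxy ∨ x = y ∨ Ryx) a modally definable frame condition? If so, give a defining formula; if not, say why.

Not definable by any modal formula

Any modally definable frame class is closed under disjoint unions.
Take 3 disjoint single-world reflexive frames: each is trivially connected, but their disjoint union has 3 worlds with no edge between distinct components, so it is not connected.
So no modal formula (or set of formulas) defines exactly the connected frames.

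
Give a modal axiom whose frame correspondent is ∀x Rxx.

□ψ → ψ

This is reflexivity; the standard corresponding axiom is T: □ψ → ψ.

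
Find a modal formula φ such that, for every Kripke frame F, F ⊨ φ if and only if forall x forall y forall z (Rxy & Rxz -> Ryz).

◇r → □◇r

The condition is the Euclidean property. The 5 schema ◇r → □◇r defines it.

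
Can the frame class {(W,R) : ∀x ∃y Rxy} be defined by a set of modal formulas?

The condition is seriality. A defining modal formula is □q → ◇q.
Suppose □q→◇q is valid. At any x set V(q)=W. Then □q at x, so ◇q at x, so x has a successor.

Yes, by □q → ◇q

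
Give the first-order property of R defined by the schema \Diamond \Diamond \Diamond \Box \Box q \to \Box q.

This is a Sahlqvist (Geach-type) schema ◇^3□^2q → □^1◇^0q.
Minimal-valuation argument: fix x; take any y with xR^3y and any z with xR^1z. Set V(q) to the set of worlds R-reachable from y in exactly 2 steps. Then □^2q holds at y, so the antecedent holds at x; validity forces ◇^0q at z, giving a w with zR^0w and yR^2w.
First-order correspondent: \forall x \forall y \forall z ((x R^3 y \wedge xRz) \to \exists w (y R^2 w \wedge z = w)).

\forall x \forall y \forall z ((x R^3 y \wedge xRz) \to \exists w (y R^2 w \wedge z = w))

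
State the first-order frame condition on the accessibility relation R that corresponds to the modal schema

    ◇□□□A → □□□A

This is a Sahlqvist (Geach-type) schema ◇^1□^3A → □^3◇^0A.
First-order correspondent: ∀x ∀y ∀z ((xRy ∧ xR³z) → ∃w (yR³w ∧ z = w)).

∀x ∀y ∀z ((xRy ∧ xR³z) → ∃w (yR³w ∧ z = w))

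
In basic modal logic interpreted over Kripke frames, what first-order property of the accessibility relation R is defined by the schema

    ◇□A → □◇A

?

Suppose ◇□A→□◇A is valid. Take Rxy, Rxz and set V(A)={w : Ryw}. Then □A at y so ◇□A at x, so □◇A at x, so ◇A at z, giving w with Rzw and Ryw.

convergence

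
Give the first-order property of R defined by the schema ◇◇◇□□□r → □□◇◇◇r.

This is a Sahlqvist (Geach-type) schema ◇^3□^3r → □^2◇^3r.
Minimal-valuation argument: fix x; take any y with xR^3y and any z with xR^2z. Set V(r) to the set of worlds R-reachable from y in exactly 3 steps. Then □^3r holds at y, so the antecedent holds at x; validity forces ◇^3r at z, giving a w with zR^3w and yR^3w.
First-order correspondent: ∀x ∀y ∀z ((xR³y ∧ xR²z) → ∃w (yR³w ∧ zR³w)).

∀x ∀y ∀z ((xR³y ∧ xR²z) → ∃w (yR³w ∧ zR³w))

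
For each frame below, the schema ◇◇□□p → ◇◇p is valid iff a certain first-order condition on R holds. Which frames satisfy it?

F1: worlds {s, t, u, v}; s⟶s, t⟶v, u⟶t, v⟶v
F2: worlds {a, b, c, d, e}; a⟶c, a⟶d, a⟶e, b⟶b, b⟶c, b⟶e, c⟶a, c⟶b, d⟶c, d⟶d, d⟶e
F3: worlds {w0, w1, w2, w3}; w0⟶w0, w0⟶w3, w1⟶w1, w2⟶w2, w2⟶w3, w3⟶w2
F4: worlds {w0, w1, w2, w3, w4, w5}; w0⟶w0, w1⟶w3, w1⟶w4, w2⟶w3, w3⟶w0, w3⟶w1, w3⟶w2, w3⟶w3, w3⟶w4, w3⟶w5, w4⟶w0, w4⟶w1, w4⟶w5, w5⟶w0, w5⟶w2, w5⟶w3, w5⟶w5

F1, F3, F4

Frame correspondent (Sahlqvist): ∀x ∀y (xR²y → ∃w (yR²w ∧ xR²w)) — i.e. a generalized confluence (Geach) condition.
F1: satisfies the condition.
F2: fails — aR²e but no w with eR²w and aR²w.
F3: satisfies the condition.
F4: satisfies the condition.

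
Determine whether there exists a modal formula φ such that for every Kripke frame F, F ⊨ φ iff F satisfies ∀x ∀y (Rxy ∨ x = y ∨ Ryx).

No

Modal frame validity is preserved under disjoint unions.
Take 3 disjoint single-world reflexive frames: each is trivially connected, but their disjoint union has 3 worlds with no edge between distinct components, so it is not connected.
So the class is not modally definable.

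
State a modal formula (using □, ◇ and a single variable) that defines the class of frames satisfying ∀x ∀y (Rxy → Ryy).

The condition is shift-reflexivity. The T□ schema □(□r → r) defines it.
Suppose □(□r→r) is valid. Take Rxy and set V(r)={w : Ryw}. Then at y, □r holds; since □(□r→r) at x, □r→r at y, so r at y, i.e. Ryy.

□(□r → r)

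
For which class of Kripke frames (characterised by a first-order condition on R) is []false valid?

emptiness of R

□⊥ is valid iff no world has any successor (otherwise □⊥ fails at any world with one).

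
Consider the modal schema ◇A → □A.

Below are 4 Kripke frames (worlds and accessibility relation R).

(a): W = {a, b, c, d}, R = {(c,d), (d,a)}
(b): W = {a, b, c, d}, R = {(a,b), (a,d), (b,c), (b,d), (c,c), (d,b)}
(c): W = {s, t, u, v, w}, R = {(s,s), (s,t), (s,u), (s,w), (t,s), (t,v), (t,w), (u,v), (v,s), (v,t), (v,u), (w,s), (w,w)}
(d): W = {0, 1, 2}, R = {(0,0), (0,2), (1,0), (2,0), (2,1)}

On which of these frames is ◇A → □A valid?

(a)

Frame correspondent (Sahlqvist): ∀x ∀y ∀z (Rxy ∧ Rxz → y = z) — i.e. partial functionality.
(a): satisfies the condition.
(b): fails — a sees both b and d.
(c): fails — s sees both s and t.
(d): fails — 0 sees both 0 and 2.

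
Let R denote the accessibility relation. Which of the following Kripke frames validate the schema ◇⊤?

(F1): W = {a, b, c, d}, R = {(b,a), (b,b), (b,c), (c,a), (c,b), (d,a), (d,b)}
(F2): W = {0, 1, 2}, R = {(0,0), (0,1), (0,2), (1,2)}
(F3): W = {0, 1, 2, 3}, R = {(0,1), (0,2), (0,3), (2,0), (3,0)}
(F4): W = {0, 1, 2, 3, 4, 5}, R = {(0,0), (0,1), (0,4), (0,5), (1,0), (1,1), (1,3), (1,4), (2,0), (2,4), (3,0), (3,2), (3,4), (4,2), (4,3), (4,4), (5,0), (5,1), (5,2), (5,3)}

(F4)

Frame correspondent (Sahlqvist): ∀x ∃y Rxy — i.e. seriality.
(F1): fails — world a has no successor.
(F2): fails — world 2 has no successor.
(F3): fails — world 1 has no successor.
(F4): satisfies the condition.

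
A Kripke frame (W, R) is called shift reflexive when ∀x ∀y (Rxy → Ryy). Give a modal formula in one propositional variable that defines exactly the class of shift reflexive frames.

A defining formula is □(□p → p) (the T□ axiom).
Suppose □(□p→p) is valid. Take Rxy and set V(p)={w : Ryw}. Then at y, □p holds; since □(□p→p) at x, □p→p at y, so p at y, i.e. Ryy.

□(□p → p)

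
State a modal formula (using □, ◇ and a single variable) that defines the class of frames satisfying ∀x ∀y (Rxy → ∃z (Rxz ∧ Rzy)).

□□r → □r

The condition is density. The C4 schema □□r → □r defines it.
Suppose □□r→□r is valid. Take Rxy and set V(r)={w : xR²w}. Then □□r at x, so □r at x, so r at y, i.e. ∃z(Rxz∧Rzy).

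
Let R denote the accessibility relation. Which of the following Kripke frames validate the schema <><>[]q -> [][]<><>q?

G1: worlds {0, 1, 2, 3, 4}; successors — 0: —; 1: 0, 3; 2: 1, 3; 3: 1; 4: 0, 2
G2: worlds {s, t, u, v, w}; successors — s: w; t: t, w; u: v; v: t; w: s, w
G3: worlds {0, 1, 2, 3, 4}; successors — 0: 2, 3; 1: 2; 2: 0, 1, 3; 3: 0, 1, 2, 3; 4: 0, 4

G2

The schema corresponds to a generalized confluence (Geach) condition: forall x forall y forall z ((x R^2 y & x R^2 z) -> exists w (yRw & z R^2 w)).
G1: fails — 1R²1, 1R²1 but no w with 1Rw and 1R²w.
G2: ✓.
G3: fails — 0R²1, 0R²1 but no w with 1Rw and 1R²w.
Valid on: G2.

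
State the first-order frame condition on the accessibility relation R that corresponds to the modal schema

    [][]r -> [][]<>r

forall x forall z (x R^2 z -> exists w (x R^2 w & zRw))

This is a Sahlqvist (Geach-type) schema ◇^0□^2r → □^2◇^1r.
Minimal-valuation argument: fix x; take any y with xR^0y and any z with xR^2z. Set V(r) to the set of worlds R-reachable from y in exactly 2 steps. Then □^2r holds at y, so the antecedent holds at x; validity forces ◇^1r at z, giving a w with zR^1w and yR^2w.
First-order correspondent: forall x forall z (x R^2 z -> exists w (x R^2 w & zRw)).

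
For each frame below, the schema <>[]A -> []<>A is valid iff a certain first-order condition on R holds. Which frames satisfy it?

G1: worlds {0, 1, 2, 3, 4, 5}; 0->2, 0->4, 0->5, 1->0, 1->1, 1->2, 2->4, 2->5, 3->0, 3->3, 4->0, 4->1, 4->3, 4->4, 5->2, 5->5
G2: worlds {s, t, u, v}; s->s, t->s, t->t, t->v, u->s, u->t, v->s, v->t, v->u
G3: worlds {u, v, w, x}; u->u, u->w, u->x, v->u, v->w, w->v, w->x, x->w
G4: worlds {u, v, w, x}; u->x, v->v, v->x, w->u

This is the axiom for convergence; its first-order frame correspondent is forall x forall y forall z (Rxy & Rxz -> exists w (Ryw & Rzw)).
G1: fails — R04 and R05 but 4 and 5 have no common successor.
G2: ✓.
G3: fails — Ruw and Rux but w and x have no common successor.
G4: fails — Rux and Rux but x and x have no common successor.

G2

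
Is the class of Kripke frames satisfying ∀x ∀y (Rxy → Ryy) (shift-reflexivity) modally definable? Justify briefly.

Yes — defined by □(□p → p)

The condition is shift-reflexivity. A defining modal formula is □(□p → p).
Suppose □(□p→p) is valid. Take Rxy and set V(p)={w : Ryw}. Then at y, □p holds; since □(□p→p) at x, □p→p at y, so p at y, i.e. Ryy.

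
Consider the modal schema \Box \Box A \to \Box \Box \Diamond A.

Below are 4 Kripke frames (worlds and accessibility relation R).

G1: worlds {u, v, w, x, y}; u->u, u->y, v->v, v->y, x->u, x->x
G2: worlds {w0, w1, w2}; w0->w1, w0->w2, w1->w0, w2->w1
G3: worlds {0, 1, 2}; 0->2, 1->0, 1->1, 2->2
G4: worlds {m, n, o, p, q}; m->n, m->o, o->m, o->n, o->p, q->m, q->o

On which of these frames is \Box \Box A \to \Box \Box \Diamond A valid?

The schema corresponds to a generalized confluence (Geach) condition: \forall x \forall z (x R^2 z \to \exists w (x R^2 w \wedge zRw)).
G1: fails — uR²y but no t with uR²t and yRt.
G2: fails — w1R²w1 but no w with w1R²w and w1Rw.
G3: holds.
G4: fails — mR²n but no w with mR²w and nRw.
Valid on: G3.

G3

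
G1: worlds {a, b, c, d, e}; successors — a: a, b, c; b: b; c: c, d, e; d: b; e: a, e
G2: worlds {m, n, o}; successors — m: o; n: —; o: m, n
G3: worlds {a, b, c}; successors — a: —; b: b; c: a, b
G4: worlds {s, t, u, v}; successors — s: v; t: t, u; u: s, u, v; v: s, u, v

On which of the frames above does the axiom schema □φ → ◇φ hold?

Frame correspondent (Sahlqvist): ∀x ∃y Rxy — i.e. seriality.
G1: ✓.
G2: fails — world n has no successor.
G3: fails — world a has no successor.
G4: ✓.

G1, G4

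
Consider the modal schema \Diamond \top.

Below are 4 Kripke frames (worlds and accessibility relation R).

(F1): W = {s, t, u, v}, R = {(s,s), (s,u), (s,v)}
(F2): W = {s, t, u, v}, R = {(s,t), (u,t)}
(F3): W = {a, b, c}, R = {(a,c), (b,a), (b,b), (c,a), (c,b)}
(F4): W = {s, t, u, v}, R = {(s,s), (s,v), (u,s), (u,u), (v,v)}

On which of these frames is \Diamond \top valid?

The schema corresponds to seriality: \forall x \exists y Rxy.
(F1): fails — world t has no successor.
(F2): fails — world t has no successor.
(F3): ✓.
(F4): fails — world t has no successor.

(F3)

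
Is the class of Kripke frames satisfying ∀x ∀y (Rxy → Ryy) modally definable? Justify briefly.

This is a Sahlqvist condition; the T□ axiom □(□p → p) defines it.
Suppose □(□p→p) is valid. Take Rxy and set V(p)={w : Ryw}. Then at y, □p holds; since □(□p→p) at x, □p→p at y, so p at y, i.e. Ryy.

Definable; □(□p → p) defines it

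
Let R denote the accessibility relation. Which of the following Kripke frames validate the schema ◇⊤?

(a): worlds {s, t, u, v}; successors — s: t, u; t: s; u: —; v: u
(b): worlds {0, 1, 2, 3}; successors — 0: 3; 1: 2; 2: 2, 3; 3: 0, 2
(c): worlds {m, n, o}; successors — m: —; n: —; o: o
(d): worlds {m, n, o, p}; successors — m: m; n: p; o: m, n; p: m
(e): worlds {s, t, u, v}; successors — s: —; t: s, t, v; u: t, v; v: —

Frame correspondent (Sahlqvist): ∀x ∃y Rxy — i.e. seriality.
(a): fails — world u has no successor.
(b): condition met.
(c): fails — world m has no successor.
(d): condition met.
(e): fails — world s has no successor.
Valid on: (b), (d).

(b), (d)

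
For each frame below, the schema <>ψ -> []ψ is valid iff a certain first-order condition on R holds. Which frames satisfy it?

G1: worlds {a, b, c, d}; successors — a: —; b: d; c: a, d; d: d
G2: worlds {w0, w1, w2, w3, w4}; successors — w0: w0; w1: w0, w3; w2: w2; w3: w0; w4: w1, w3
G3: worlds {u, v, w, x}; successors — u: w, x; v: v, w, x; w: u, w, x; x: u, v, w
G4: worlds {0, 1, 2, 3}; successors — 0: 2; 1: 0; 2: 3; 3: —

G4

This is the axiom for partial functionality; its first-order frame correspondent is forall x forall y forall z (Rxy & Rxz -> y = z).
G1: fails — c sees both a and d.
G2: fails — w1 sees both w0 and w3.
G3: fails — u sees both w and x.
G4: satisfies the condition.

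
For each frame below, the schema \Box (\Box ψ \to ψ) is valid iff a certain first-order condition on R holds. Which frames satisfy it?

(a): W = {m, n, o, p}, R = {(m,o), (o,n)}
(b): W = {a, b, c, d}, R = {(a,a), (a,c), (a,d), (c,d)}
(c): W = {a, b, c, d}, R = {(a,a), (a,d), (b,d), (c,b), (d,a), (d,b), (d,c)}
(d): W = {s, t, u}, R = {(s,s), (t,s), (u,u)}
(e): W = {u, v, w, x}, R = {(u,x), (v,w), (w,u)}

(d)

The schema corresponds to shift-reflexivity: \forall x \forall y (Rxy \to Ryy).
(a): fails — Ron but not Rnn.
(b): fails — Rac but not Rcc.
(c): fails — Rdc but not Rcc.
(d): holds.
(e): fails — Rvw but not Rww.
Valid on: (d).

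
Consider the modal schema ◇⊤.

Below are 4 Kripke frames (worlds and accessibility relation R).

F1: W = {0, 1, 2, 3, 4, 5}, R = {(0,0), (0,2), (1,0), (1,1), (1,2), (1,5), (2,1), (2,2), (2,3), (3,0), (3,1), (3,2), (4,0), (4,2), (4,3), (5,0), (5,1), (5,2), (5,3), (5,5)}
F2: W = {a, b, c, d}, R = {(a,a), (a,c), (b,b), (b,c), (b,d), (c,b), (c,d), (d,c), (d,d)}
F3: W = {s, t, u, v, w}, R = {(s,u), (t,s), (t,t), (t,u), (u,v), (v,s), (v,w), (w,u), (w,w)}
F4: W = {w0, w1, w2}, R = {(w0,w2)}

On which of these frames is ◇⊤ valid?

F1, F2, F3

The schema corresponds to seriality: ∀x ∃y Rxy.
F1: condition met.
F2: condition met.
F3: condition met.
F4: fails — world w1 has no successor.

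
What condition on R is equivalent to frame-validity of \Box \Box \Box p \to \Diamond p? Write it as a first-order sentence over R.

\forall x \exists w (x R^3 w \wedge xRw)

This is a Sahlqvist (Geach-type) schema ◇^0□^3p → □^0◇^1p.
First-order correspondent: \forall x \exists w (x R^3 w \wedge xRw).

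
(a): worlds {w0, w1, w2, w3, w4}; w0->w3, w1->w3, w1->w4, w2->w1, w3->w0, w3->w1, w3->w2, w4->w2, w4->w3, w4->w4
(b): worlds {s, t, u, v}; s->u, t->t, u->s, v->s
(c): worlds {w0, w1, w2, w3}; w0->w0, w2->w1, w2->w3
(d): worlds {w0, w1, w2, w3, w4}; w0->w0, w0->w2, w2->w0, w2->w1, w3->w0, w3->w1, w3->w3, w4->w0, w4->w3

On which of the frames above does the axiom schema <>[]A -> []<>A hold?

(b)

The schema corresponds to convergence: forall x forall y forall z (Rxy & Rxz -> exists w (Ryw & Rzw)).
(a): fails — Rw3w1 and Rw3w2 but w1 and w2 have no common successor.
(b): satisfies the condition.
(c): fails — Rw2w1 and Rw2w1 but w1 and w1 have no common successor.
(d): fails — Rw2w1 and Rw2w1 but w1 and w1 have no common successor.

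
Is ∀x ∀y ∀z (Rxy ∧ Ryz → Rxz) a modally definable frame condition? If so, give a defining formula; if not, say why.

Yes: it is transitivity, defined by the 4 schema □p → □□p.
Suppose □p→□□p is valid. Take Rxy, Ryz and set V(p)={w : Rxw}. Then □p at x, so □□p at x, so □p at y, so p at z, i.e. Rxz.

Yes — defined by □p → □□p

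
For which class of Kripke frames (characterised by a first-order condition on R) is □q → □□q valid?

Suppose □q→□□q is valid. Take Rxy, Ryz and set V(q)={w : Rxw}. Then □q at x, so □□q at x, so □q at y, so q at z, i.e. Rxz.

Transitivity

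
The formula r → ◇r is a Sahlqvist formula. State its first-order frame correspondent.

reflexivity: ∀x Rxx

Replacing r by ¬r and contraposing gives the equivalent schema □r → r.
Suppose □r→r is valid. At any x set V(r)={w : Rxw}. Then □r holds at x, so r holds at x, i.e. Rxx.
Conversely, on a frame with reflexivity the schema holds at every world under every valuation.
Frame condition: ∀x Rxx.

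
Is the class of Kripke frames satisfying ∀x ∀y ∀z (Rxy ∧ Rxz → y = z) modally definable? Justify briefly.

Yes: it is partial functionality, defined by the CD schema ◇r → □r.

Yes — defined by ◇r → □r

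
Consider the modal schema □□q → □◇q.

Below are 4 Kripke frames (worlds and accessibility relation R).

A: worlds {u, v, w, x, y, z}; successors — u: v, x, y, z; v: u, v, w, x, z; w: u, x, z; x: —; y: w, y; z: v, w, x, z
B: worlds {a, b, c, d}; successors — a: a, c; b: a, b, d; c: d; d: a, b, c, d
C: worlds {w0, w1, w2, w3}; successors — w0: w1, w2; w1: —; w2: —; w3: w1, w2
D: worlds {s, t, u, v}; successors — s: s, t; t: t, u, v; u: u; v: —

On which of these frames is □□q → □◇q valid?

Frame correspondent (Sahlqvist): ∀x ∀z (xRz → ∃w (xR²w ∧ zRw)) — i.e. a generalized confluence (Geach) condition.
A: fails — uRx but no t with uR²t and xRt.
B: satisfies the condition.
C: fails — w0Rw1 but no w with w0R²w and w1Rw.
D: fails — tRv but no w with tR²w and vRw.
Valid on: B.

B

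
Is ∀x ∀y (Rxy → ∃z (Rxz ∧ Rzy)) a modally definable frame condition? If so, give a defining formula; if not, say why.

Yes — defined by □□q → □q

Yes: it is density, defined by the C4 schema □□q → □q.
Suppose □□q→□q is valid. Take Rxy and set V(q)={w : xR²w}. Then □□q at x, so □q at x, so q at y, i.e. ∃z(Rxz∧Rzy).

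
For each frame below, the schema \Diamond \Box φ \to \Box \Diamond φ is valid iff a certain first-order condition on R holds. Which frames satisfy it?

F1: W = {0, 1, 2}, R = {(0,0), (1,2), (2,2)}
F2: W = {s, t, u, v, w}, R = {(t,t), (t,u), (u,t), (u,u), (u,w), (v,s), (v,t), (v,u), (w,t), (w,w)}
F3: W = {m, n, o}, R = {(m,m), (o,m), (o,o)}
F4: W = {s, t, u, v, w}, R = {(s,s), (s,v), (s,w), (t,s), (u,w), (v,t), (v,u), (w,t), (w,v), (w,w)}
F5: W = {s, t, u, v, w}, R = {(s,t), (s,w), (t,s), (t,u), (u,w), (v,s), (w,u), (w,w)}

The schema corresponds to convergence: \forall x \forall y \forall z (Rxy \wedge Rxz \to \exists w (Ryw \wedge Rzw)).
F1: holds.
F2: fails — Rvt and Rvs but t and s have no common successor.
F3: holds.
F4: fails — Rsv and Rss but v and s have no common successor.
F5: holds.
Valid on: F1, F3, F5.

F1, F3, F5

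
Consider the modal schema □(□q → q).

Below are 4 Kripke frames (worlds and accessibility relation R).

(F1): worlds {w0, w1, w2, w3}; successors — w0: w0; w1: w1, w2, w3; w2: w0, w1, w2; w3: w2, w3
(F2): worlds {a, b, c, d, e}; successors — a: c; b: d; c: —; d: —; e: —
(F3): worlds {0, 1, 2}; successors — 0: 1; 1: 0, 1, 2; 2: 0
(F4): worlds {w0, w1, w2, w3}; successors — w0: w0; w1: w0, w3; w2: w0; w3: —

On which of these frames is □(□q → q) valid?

Frame correspondent (Sahlqvist): ∀x ∀y (Rxy → Ryy) — i.e. shift-reflexivity.
(F1): satisfies the condition.
(F2): fails — Rac but not Rcc.
(F3): fails — R10 but not R00.
(F4): fails — Rw1w3 but not Rw3w3.
Valid on: (F1).

(F1)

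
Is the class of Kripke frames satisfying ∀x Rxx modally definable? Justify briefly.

Definable; □p → p defines it

The condition is reflexivity. A defining modal formula is □p → p.
Suppose □p→p is valid. At any x set V(p)={w : Rxw}. Then □p holds at x, so p holds at x, i.e. Rxx.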